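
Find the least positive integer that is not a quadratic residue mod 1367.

5

(2/1367) = +1, so 2 is a residue.
(3/1367) = +1, so 3 is a residue.
(4/1367) = +1, so 4 is a residue.
(5/1367) = −1, so 5 is the smallest positive non-residue mod 1367.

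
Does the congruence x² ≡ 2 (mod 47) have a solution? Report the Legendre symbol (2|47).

1

Euler's criterion: (2/47) ≡ 2^23 (mod 47).
2^2 ≡ 4 (mod 47)
2^4 ≡ 16 (mod 47)
2^8 ≡ 21 (mod 47)
2^16 ≡ 18 (mod 47)
2^23 = 2^(16+4+2+1) ≡ 1 (mod 47).
Result is 1, so (2/47) = 1.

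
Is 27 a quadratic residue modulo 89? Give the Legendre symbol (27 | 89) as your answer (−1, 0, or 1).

Reciprocity: 27 ≡ 3 and 89 ≡ 1 (mod 4), so (27/89) = +(89/27).
Reduce top mod 27: now compute (8/27).
Pull out 2^3: since 27 ≡ 3 (mod 8), (2/27) = -1, so (2/27)^3 = -1.
Reached (1/27) = 1. Collecting the sign flips along the way, the symbol is -1.

-1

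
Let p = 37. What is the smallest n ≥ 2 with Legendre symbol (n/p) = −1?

2

(2/37) = −1, so 2 is the smallest positive non-residue mod 37.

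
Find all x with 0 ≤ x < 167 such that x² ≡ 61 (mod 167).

27, 140

Since 167 ≡ 3 (mod 4), a square root of 61 is 61^((167+1)/4) = 61^42 mod 167.
Repeated squaring: 61^2≡47, 61^4≡38, 61^8≡108, 61^16≡141, 61^32≡8 (mod 167).
61^42 = 61^(32+8+2) ≡ 27 (mod 167).
Check: 27² = 729 ≡ 61 (mod 167). The two roots are 27 and 140.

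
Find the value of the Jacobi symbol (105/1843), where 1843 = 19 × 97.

Reciprocity: 105 ≡ 1 and 1843 ≡ 3 (mod 4), so (105/1843) = +(1843/105).
Reduce top mod 105: now compute (58/105).
Pull out 2: since 105 ≡ 1 (mod 8), (2/105) = +1.
Reciprocity: 29 ≡ 1 and 105 ≡ 1 (mod 4), so (29/105) = +(105/29).
Reduce top mod 29: now compute (18/29).
Pull out 2: since 29 ≡ 5 (mod 8), (2/29) = -1.
Reciprocity: 9 ≡ 1 and 29 ≡ 1 (mod 4), so (9/29) = +(29/9).
Reduce top mod 9: now compute (2/9).
Pull out 2: since 9 ≡ 1 (mod 8), (2/9) = +1.
Reached (1/9) = 1. Collecting the sign flips along the way, the symbol is -1.

-1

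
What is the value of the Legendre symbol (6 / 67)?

1

Pull out 2: since 67 ≡ 3 (mod 8), (2/67) = -1.
Reciprocity: 3 ≡ 3 and 67 ≡ 3 (mod 4), so (3/67) = −(67/3).
Reduce top mod 3: now compute (1/3).
Reached (1/3) = 1. Collecting the sign flips along the way, the symbol is +1.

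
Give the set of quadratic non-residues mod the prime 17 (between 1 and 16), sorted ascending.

3 5 6 7 10 11 12 14

Square k = 1,…,8 (k and 17−k give the same square):
1²=1, 2²=4, 3²=9, 4²=16, 5²≡8, 6²≡2, 7²≡15, 8²≡13 (mod 17).
The residues are {1, 2, 4, 8, 9, 13, 15, 16}; the non-residues are the remaining 8 nonzero classes.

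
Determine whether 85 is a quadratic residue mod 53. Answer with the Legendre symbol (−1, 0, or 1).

-1

Euler's criterion: (85/53) ≡ 32^26 (mod 53).
32^2 ≡ 17 (mod 53)
32^4 ≡ 24 (mod 53)
32^8 ≡ 46 (mod 53)
32^16 ≡ 49 (mod 53)
32^26 = 32^(16+8+2) ≡ 52 (mod 53).
Result is 52 ≡ −1, so (85/53) = −1.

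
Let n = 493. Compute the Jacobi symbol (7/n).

Reciprocity: 7 ≡ 3 and 493 ≡ 1 (mod 4), so (7/493) = +(493/7).
Reduce top mod 7: now compute (3/7).
Reciprocity: 3 ≡ 3 and 7 ≡ 3 (mod 4), so (3/7) = −(7/3).
Reduce top mod 3: now compute (1/3).
Reached (1/3) = 1. Collecting the sign flips along the way, the symbol is -1.

-1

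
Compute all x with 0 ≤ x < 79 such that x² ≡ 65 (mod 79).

12, 67

Since 79 ≡ 3 (mod 4), a square root of 65 is 65^((79+1)/4) = 65^20 mod 79.
Repeated squaring: 65^2≡38, 65^4≡22, 65^8≡10, 65^16≡21 (mod 79).
65^20 = 65^(16+4) ≡ 67 (mod 79).
Check: 67² = 4489 ≡ 65 (mod 79). The two roots are 12 and 67.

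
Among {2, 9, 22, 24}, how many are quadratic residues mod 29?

3

(2/29) = -1 → non-residue.
(9/29) = +1 → QR.
(22/29) = +1 → QR.
(24/29) = +1 → QR.
Total quadratic residues among the 4: 3.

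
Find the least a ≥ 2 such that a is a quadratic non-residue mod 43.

(2/43) = −1, so 2 is the smallest positive non-residue mod 43.

2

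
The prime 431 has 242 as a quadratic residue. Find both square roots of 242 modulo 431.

Since 431 ≡ 3 (mod 4), a square root of 242 is 242^((431+1)/4) = 242^108 mod 431.
Repeated squaring: 242^2≡379, 242^4≡118, 242^8≡132, 242^16≡184, 242^32≡238, 242^64≡183 (mod 431).
242^108 = 242^(64+32+8+4) ≡ 87 (mod 431).
Check: 87² = 7569 ≡ 242 (mod 431). The two roots are 87 and 344.

87, 344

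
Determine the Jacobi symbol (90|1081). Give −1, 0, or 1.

Pull out 2: since 1081 ≡ 1 (mod 8), (2/1081) = +1.
Reciprocity: 45 ≡ 1 and 1081 ≡ 1 (mod 4), so (45/1081) = +(1081/45).
Reduce top mod 45: now compute (1/45).
Reached (1/45) = 1. Collecting the sign flips along the way, the symbol is +1.

1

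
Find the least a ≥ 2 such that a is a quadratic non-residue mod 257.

(2/257) = +1, so 2 is a residue.
(3/257) = −1, so 3 is the smallest positive non-residue mod 257.

3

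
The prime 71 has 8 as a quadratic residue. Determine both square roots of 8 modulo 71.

24, 47

Since 71 ≡ 3 (mod 4), a square root of 8 is 8^((71+1)/4) = 8^18 mod 71.
Repeated squaring: 8^2≡64, 8^4≡49, 8^8≡58, 8^16≡27 (mod 71).
8^18 = 8^(16+2) ≡ 24 (mod 71).
Check: 24² = 576 ≡ 8 (mod 71). The two roots are 24 and 47.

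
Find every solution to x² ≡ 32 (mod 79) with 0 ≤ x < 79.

Since 79 ≡ 3 (mod 4), a square root of 32 is 32^((79+1)/4) = 32^20 mod 79.
Repeated squaring: 32^2≡76, 32^4≡9, 32^8≡2, 32^16≡4 (mod 79).
32^20 = 32^(16+4) ≡ 36 (mod 79).
Check: 36² = 1296 ≡ 32 (mod 79). The two roots are 36 and 43.

36, 43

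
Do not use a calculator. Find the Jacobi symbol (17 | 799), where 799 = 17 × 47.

0

Reciprocity: 17 ≡ 1 and 799 ≡ 3 (mod 4), so (17/799) = +(799/17).
Reduce top mod 17: now compute (0/17).
Top reduces to 0: gcd > 1, so the symbol is 0.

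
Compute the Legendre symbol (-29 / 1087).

1

First reduce: -29 ≡ 1058 (mod 1087).
Pull out 2: since 1087 ≡ 7 (mod 8), (2/1087) = +1.
Reciprocity: 529 ≡ 1 and 1087 ≡ 3 (mod 4), so (529/1087) = +(1087/529).
Reduce top mod 529: now compute (29/529).
Reciprocity: 29 ≡ 1 and 529 ≡ 1 (mod 4), so (29/529) = +(529/29).
Reduce top mod 29: now compute (7/29).
Reciprocity: 7 ≡ 3 and 29 ≡ 1 (mod 4), so (7/29) = +(29/7).
Reduce top mod 7: now compute (1/7).
Reached (1/7) = 1. Collecting the sign flips along the way, the symbol is +1.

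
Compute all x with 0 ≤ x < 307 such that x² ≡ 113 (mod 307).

128, 179

Since 307 ≡ 3 (mod 4), a square root of 113 is 113^((307+1)/4) = 113^77 mod 307.
Repeated squaring: 113^2≡182, 113^4≡275, 113^8≡103, 113^16≡171, 113^32≡76, 113^64≡250 (mod 307).
113^77 = 113^(64+8+4+1) ≡ 179 (mod 307).
Check: 179² = 32041 ≡ 113 (mod 307). The two roots are 128 and 179.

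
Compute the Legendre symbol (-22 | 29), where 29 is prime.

First reduce: -22 ≡ 7 (mod 29).
Reciprocity: 7 ≡ 3 and 29 ≡ 1 (mod 4), so (7/29) = +(29/7).
Reduce top mod 7: now compute (1/7).
Reached (1/7) = 1. Collecting the sign flips along the way, the symbol is +1.

1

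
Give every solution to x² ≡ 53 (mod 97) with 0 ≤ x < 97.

21, 76

97 ≡ 1 (mod 4), so we find a root by search.
Trying successive values, 21² = 441 ≡ 53 (mod 97). The other root is 97 − 21 = 76.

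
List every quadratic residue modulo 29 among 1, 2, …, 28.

Square k = 1,…,14 (k and 29−k give the same square):
1²=1, 2²=4, 3²=9, 4²=16, 5²=25, 6²≡7, 7²≡20, 8²≡6, 9²≡23, 10²≡13, 11²≡5, 12²≡28, 13²≡24, 14²≡22 (mod 29).
So the quadratic residues mod 29 are {1, 4, 5, 6, 7, 9, 13, 16, 20, 22, 23, 24, 25, 28}.

1, 4, 5, 6, 7, 9, 13, 16, 20, 22, 23, 24, 25, 28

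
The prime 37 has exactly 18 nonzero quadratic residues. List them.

Square k = 1,…,18 (k and 37−k give the same square):
1²=1, 2²=4, 3²=9, 4²=16, 5²=25, 6²=36, 7²≡12, 8²≡27, 9²≡7, 10²≡26, 11²≡10, 12²≡33, 13²≡21, 14²≡11, 15²≡3, 16²≡34, 17²≡30, 18²≡28 (mod 37).
So the quadratic residues mod 37 are {1, 3, 4, 7, 9, 10, 11, 12, 16, 21, 25, 26, 27, 28, 30, 33, 34, 36}.

1 3 4 7 9 10 11 12 16 21 25 26 27 28 30 33 34 36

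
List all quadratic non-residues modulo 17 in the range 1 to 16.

Square k = 1,…,8 (k and 17−k give the same square):
1²=1, 2²=4, 3²=9, 4²=16, 5²≡8, 6²≡2, 7²≡15, 8²≡13 (mod 17).
The residues are {1, 2, 4, 8, 9, 13, 15, 16}; the non-residues are the remaining 8 nonzero classes.

3 5 6 7 10 11 12 14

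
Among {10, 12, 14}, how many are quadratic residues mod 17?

0

(10/17) = -1 → non-residue.
(12/17) = -1 → non-residue.
(14/17) = -1 → non-residue.
Total quadratic residues among the 3: 0.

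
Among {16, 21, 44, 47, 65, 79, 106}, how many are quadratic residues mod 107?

(16/107) = +1 → QR.
(21/107) = -1 → non-residue.
(44/107) = +1 → QR.
(47/107) = +1 → QR.
(65/107) = -1 → non-residue.
(79/107) = +1 → QR.
(106/107) = -1 → non-residue.
Total quadratic residues among the 7: 4.

4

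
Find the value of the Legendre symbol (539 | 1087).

Euler's criterion: (539/1087) ≡ 539^543 (mod 1087).
539^2 ≡ 292 (mod 1087)
539^4 ≡ 478 (mod 1087)
539^8 ≡ 214 (mod 1087)
539^16 ≡ 142 (mod 1087)
539^32 ≡ 598 (mod 1087)
539^64 ≡ 1068 (mod 1087)
539^128 ≡ 361 (mod 1087)
539^256 ≡ 968 (mod 1087)
539^512 ≡ 30 (mod 1087)
539^543 = 539^(512+16+8+4+2+1) ≡ 1086 (mod 1087).
Result is 1086 ≡ −1, so (539/1087) = −1.

-1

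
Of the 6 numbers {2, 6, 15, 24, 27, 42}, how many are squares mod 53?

(2/53) = -1 → non-residue.
(6/53) = +1 → QR.
(15/53) = +1 → QR.
(24/53) = +1 → QR.
(27/53) = -1 → non-residue.
(42/53) = +1 → QR.
Total quadratic residues among the 6: 4.

4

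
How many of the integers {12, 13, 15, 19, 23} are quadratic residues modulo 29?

(12/29) = -1 → non-residue.
(13/29) = +1 → QR.
(15/29) = -1 → non-residue.
(19/29) = -1 → non-residue.
(23/29) = +1 → QR.
Total quadratic residues among the 5: 2.

2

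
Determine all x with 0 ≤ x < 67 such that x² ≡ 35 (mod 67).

Since 67 ≡ 3 (mod 4), a square root of 35 is 35^((67+1)/4) = 35^17 mod 67.
Repeated squaring: 35^2≡19, 35^4≡26, 35^8≡6, 35^16≡36 (mod 67).
35^17 = 35^(16+1) ≡ 54 (mod 67).
Check: 54² = 2916 ≡ 35 (mod 67). The two roots are 13 and 54.

13, 54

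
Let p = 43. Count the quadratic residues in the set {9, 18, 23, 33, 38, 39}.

(9/43) = +1 → QR.
(18/43) = -1 → non-residue.
(23/43) = +1 → QR.
(33/43) = -1 → non-residue.
(38/43) = +1 → QR.
(39/43) = -1 → non-residue.
Total quadratic residues among the 6: 3.

3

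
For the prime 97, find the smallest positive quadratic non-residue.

(2/97) = +1, so 2 is a residue.
(3/97) = +1, so 3 is a residue.
(4/97) = +1, so 4 is a residue.
(5/97) = −1, so 5 is the smallest positive non-residue mod 97.

5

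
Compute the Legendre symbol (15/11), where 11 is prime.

Euler's criterion: (15/11) ≡ 4^5 (mod 11).
4^2 ≡ 5 (mod 11)
4^4 ≡ 3 (mod 11)
4^5 = 4^(4+1) ≡ 1 (mod 11).
Result is 1, so (15/11) = 1.

1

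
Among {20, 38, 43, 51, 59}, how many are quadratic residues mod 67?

(20/67) = -1 → non-residue.
(38/67) = -1 → non-residue.
(43/67) = -1 → non-residue.
(51/67) = -1 → non-residue.
(59/67) = +1 → QR.
Total quadratic residues among the 5: 1.

1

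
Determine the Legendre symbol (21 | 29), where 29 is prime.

Euler's criterion: (21/29) ≡ 21^14 (mod 29).
21^2 ≡ 6 (mod 29)
21^4 ≡ 7 (mod 29)
21^8 ≡ 20 (mod 29)
21^14 = 21^(8+4+2) ≡ 28 (mod 29).
Result is 28 ≡ −1, so (21/29) = −1.

-1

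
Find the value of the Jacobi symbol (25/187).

Reciprocity: 25 ≡ 1 and 187 ≡ 3 (mod 4), so (25/187) = +(187/25).
Reduce top mod 25: now compute (12/25).
Pull out 2^2: since 25 ≡ 1 (mod 8), (2/25) = +1, so (2/25)^2 = +1.
Reciprocity: 3 ≡ 3 and 25 ≡ 1 (mod 4), so (3/25) = +(25/3).
Reduce top mod 3: now compute (1/3).
Reached (1/3) = 1. Collecting the sign flips along the way, the symbol is +1.

1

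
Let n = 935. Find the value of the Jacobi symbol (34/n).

0

Pull out 2: since 935 ≡ 7 (mod 8), (2/935) = +1.
Reciprocity: 17 ≡ 1 and 935 ≡ 3 (mod 4), so (17/935) = +(935/17).
Reduce top mod 17: now compute (0/17).
Top reduces to 0: gcd > 1, so the symbol is 0.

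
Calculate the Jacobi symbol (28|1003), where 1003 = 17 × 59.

-1

Pull out 2^2: since 1003 ≡ 3 (mod 8), (2/1003) = -1, so (2/1003)^2 = +1.
Reciprocity: 7 ≡ 3 and 1003 ≡ 3 (mod 4), so (7/1003) = −(1003/7).
Reduce top mod 7: now compute (2/7).
Pull out 2: since 7 ≡ 7 (mod 8), (2/7) = +1.
Reached (1/7) = 1. Collecting the sign flips along the way, the symbol is -1.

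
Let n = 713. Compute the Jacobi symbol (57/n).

Reciprocity: 57 ≡ 1 and 713 ≡ 1 (mod 4), so (57/713) = +(713/57).
Reduce top mod 57: now compute (29/57).
Reciprocity: 29 ≡ 1 and 57 ≡ 1 (mod 4), so (29/57) = +(57/29).
Reduce top mod 29: now compute (28/29).
Pull out 2^2: since 29 ≡ 5 (mod 8), (2/29) = -1, so (2/29)^2 = +1.
Reciprocity: 7 ≡ 3 and 29 ≡ 1 (mod 4), so (7/29) = +(29/7).
Reduce top mod 7: now compute (1/7).
Reached (1/7) = 1. Collecting the sign flips along the way, the symbol is +1.

1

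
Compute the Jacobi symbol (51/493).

0

Reciprocity: 51 ≡ 3 and 493 ≡ 1 (mod 4), so (51/493) = +(493/51).
Reduce top mod 51: now compute (34/51).
Pull out 2: since 51 ≡ 3 (mod 8), (2/51) = -1.
Reciprocity: 17 ≡ 1 and 51 ≡ 3 (mod 4), so (17/51) = +(51/17).
Reduce top mod 17: now compute (0/17).
Top reduces to 0: gcd > 1, so the symbol is 0.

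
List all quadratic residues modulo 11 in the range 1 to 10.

1, 3, 4, 5, 9

Square k = 1,…,5 (k and 11−k give the same square):
1²=1, 2²=4, 3²=9, 4²≡5, 5²≡3 (mod 11).
So the quadratic residues mod 11 are {1, 3, 4, 5, 9}.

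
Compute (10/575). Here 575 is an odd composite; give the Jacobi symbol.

Pull out 2: since 575 ≡ 7 (mod 8), (2/575) = +1.
Reciprocity: 5 ≡ 1 and 575 ≡ 3 (mod 4), so (5/575) = +(575/5).
Reduce top mod 5: now compute (0/5).
Top reduces to 0: gcd > 1, so the symbol is 0.

0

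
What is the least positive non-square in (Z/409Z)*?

(2/409) = +1, so 2 is a residue.
(3/409) = +1, so 3 is a residue.
(4/409) = +1, so 4 is a residue.
(5/409) = +1, so 5 is a residue.
(6/409) = +1, so 6 is a residue.
(7/409) = −1, so 7 is the smallest positive non-residue mod 409.

7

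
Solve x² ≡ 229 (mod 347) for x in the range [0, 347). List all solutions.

Since 347 ≡ 3 (mod 4), a square root of 229 is 229^((347+1)/4) = 229^87 mod 347.
Repeated squaring: 229^2≡44, 229^4≡201, 229^8≡149, 229^16≡340, 229^32≡49, 229^64≡319 (mod 347).
229^87 = 229^(64+16+4+2+1) ≡ 323 (mod 347).
Check: 323² = 104329 ≡ 229 (mod 347). The two roots are 24 and 323.

24, 323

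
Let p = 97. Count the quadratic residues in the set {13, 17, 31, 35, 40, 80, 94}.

(13/97) = -1 → non-residue.
(17/97) = -1 → non-residue.
(31/97) = +1 → QR.
(35/97) = +1 → QR.
(40/97) = -1 → non-residue.
(80/97) = -1 → non-residue.
(94/97) = +1 → QR.
Total quadratic residues among the 7: 3.

3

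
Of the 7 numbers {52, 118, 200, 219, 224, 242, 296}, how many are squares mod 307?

(52/307) = -1 → non-residue.
(118/307) = +1 → QR.
(200/307) = -1 → non-residue.
(219/307) = +1 → QR.
(224/307) = -1 → non-residue.
(242/307) = -1 → non-residue.
(296/307) = -1 → non-residue.
Total quadratic residues among the 7: 2.

2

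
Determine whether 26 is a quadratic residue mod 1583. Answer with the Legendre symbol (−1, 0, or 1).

1

Pull out 2: since 1583 ≡ 7 (mod 8), (2/1583) = +1.
Reciprocity: 13 ≡ 1 and 1583 ≡ 3 (mod 4), so (13/1583) = +(1583/13).
Reduce top mod 13: now compute (10/13).
Pull out 2: since 13 ≡ 5 (mod 8), (2/13) = -1.
Reciprocity: 5 ≡ 1 and 13 ≡ 1 (mod 4), so (5/13) = +(13/5).
Reduce top mod 5: now compute (3/5).
Reciprocity: 3 ≡ 3 and 5 ≡ 1 (mod 4), so (3/5) = +(5/3).
Reduce top mod 3: now compute (2/3).
Pull out 2: since 3 ≡ 3 (mod 8), (2/3) = -1.
Reached (1/3) = 1. Collecting the sign flips along the way, the symbol is +1.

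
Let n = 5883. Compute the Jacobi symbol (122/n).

-1

Pull out 2: since 5883 ≡ 3 (mod 8), (2/5883) = -1.
Reciprocity: 61 ≡ 1 and 5883 ≡ 3 (mod 4), so (61/5883) = +(5883/61).
Reduce top mod 61: now compute (27/61).
Reciprocity: 27 ≡ 3 and 61 ≡ 1 (mod 4), so (27/61) = +(61/27).
Reduce top mod 27: now compute (7/27).
Reciprocity: 7 ≡ 3 and 27 ≡ 3 (mod 4), so (7/27) = −(27/7).
Reduce top mod 7: now compute (6/7).
Pull out 2: since 7 ≡ 7 (mod 8), (2/7) = +1.
Reciprocity: 3 ≡ 3 and 7 ≡ 3 (mod 4), so (3/7) = −(7/3).
Reduce top mod 3: now compute (1/3).
Reached (1/3) = 1. Collecting the sign flips along the way, the symbol is -1.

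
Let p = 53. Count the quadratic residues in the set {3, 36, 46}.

2

(3/53) = -1 → non-residue.
(36/53) = +1 → QR.
(46/53) = +1 → QR.
Total quadratic residues among the 3: 2.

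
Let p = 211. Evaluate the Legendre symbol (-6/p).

Euler's criterion: (-6/211) ≡ 205^105 (mod 211).
205^2 ≡ 36 (mod 211)
205^4 ≡ 30 (mod 211)
205^8 ≡ 56 (mod 211)
205^16 ≡ 182 (mod 211)
205^32 ≡ 208 (mod 211)
205^64 ≡ 9 (mod 211)
205^105 = 205^(64+32+8+1) ≡ 210 (mod 211).
Result is 210 ≡ −1, so (-6/211) = −1.

-1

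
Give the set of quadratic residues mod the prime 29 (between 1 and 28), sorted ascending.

1, 4, 5, 6, 7, 9, 13, 16, 20, 22, 23, 24, 25, 28

Square k = 1,…,14 (k and 29−k give the same square):
1²=1, 2²=4, 3²=9, 4²=16, 5²=25, 6²≡7, 7²≡20, 8²≡6, 9²≡23, 10²≡13, 11²≡5, 12²≡28, 13²≡24, 14²≡22 (mod 29).
So the quadratic residues mod 29 are {1, 4, 5, 6, 7, 9, 13, 16, 20, 22, 23, 24, 25, 28}.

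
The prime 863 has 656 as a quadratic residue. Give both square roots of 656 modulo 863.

Since 863 ≡ 3 (mod 4), a square root of 656 is 656^((863+1)/4) = 656^216 mod 863.
Repeated squaring: 656^2≡562, 656^4≡849, 656^8≡196, 656^16≡444, 656^32≡372, 656^64≡304, 656^128≡75 (mod 863).
656^216 = 656^(128+64+16+8) ≡ 599 (mod 863).
Check: 599² = 358801 ≡ 656 (mod 863). The two roots are 264 and 599.

264, 599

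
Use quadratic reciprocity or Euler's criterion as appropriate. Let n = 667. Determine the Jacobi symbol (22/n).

Pull out 2: since 667 ≡ 3 (mod 8), (2/667) = -1.
Reciprocity: 11 ≡ 3 and 667 ≡ 3 (mod 4), so (11/667) = −(667/11).
Reduce top mod 11: now compute (7/11).
Reciprocity: 7 ≡ 3 and 11 ≡ 3 (mod 4), so (7/11) = −(11/7).
Reduce top mod 7: now compute (4/7).
Pull out 2^2: since 7 ≡ 7 (mod 8), (2/7) = +1, so (2/7)^2 = +1.
Reached (1/7) = 1. Collecting the sign flips along the way, the symbol is -1.

-1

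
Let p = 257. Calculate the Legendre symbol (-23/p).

1

First reduce: -23 ≡ 234 (mod 257).
Pull out 2: since 257 ≡ 1 (mod 8), (2/257) = +1.
Reciprocity: 117 ≡ 1 and 257 ≡ 1 (mod 4), so (117/257) = +(257/117).
Reduce top mod 117: now compute (23/117).
Reciprocity: 23 ≡ 3 and 117 ≡ 1 (mod 4), so (23/117) = +(117/23).
Reduce top mod 23: now compute (2/23).
Pull out 2: since 23 ≡ 7 (mod 8), (2/23) = +1.
Reached (1/23) = 1. Collecting the sign flips along the way, the symbol is +1.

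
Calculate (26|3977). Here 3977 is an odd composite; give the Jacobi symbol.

Pull out 2: since 3977 ≡ 1 (mod 8), (2/3977) = +1.
Reciprocity: 13 ≡ 1 and 3977 ≡ 1 (mod 4), so (13/3977) = +(3977/13).
Reduce top mod 13: now compute (12/13).
Pull out 2^2: since 13 ≡ 5 (mod 8), (2/13) = -1, so (2/13)^2 = +1.
Reciprocity: 3 ≡ 3 and 13 ≡ 1 (mod 4), so (3/13) = +(13/3).
Reduce top mod 3: now compute (1/3).
Reached (1/3) = 1. Collecting the sign flips along the way, the symbol is +1.

1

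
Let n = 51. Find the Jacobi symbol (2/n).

-1

Pull out 2: since 51 ≡ 3 (mod 8), (2/51) = -1.
Reached (1/51) = 1. Collecting the sign flips along the way, the symbol is -1.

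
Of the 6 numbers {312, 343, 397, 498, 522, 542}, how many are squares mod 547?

2

(312/547) = +1 → QR.
(343/547) = -1 → non-residue.
(397/547) = -1 → non-residue.
(498/547) = -1 → non-residue.
(522/547) = -1 → non-residue.
(542/547) = +1 → QR.
Total quadratic residues among the 6: 2.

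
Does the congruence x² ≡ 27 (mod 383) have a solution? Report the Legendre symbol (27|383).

Euler's criterion: (27/383) ≡ 27^191 (mod 383).
27^2 ≡ 346 (mod 383)
27^4 ≡ 220 (mod 383)
27^8 ≡ 142 (mod 383)
27^16 ≡ 248 (mod 383)
27^32 ≡ 224 (mod 383)
27^64 ≡ 3 (mod 383)
27^128 ≡ 9 (mod 383)
27^191 = 27^(128+32+16+8+4+2+1) ≡ 1 (mod 383).
Result is 1, so (27/383) = 1.

1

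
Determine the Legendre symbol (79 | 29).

-1

First reduce: 79 ≡ 21 (mod 29).
Reciprocity: 21 ≡ 1 and 29 ≡ 1 (mod 4), so (21/29) = +(29/21).
Reduce top mod 21: now compute (8/21).
Pull out 2^3: since 21 ≡ 5 (mod 8), (2/21) = -1, so (2/21)^3 = -1.
Reached (1/21) = 1. Collecting the sign flips along the way, the symbol is -1.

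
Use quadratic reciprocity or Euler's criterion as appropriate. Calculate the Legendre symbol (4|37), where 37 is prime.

Pull out 2^2: since 37 ≡ 5 (mod 8), (2/37) = -1, so (2/37)^2 = +1.
Reached (1/37) = 1. Collecting the sign flips along the way, the symbol is +1.

1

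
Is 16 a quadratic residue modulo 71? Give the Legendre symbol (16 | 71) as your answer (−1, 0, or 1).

Pull out 2^4: since 71 ≡ 7 (mod 8), (2/71) = +1, so (2/71)^4 = +1.
Reached (1/71) = 1. Collecting the sign flips along the way, the symbol is +1.

1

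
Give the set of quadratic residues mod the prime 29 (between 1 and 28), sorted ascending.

1 4 5 6 7 9 13 16 20 22 23 24 25 28

Square k = 1,…,14 (k and 29−k give the same square):
1²=1, 2²=4, 3²=9, 4²=16, 5²=25, 6²≡7, 7²≡20, 8²≡6, 9²≡23, 10²≡13, 11²≡5, 12²≡28, 13²≡24, 14²≡22 (mod 29).
So the quadratic residues mod 29 are {1, 4, 5, 6, 7, 9, 13, 16, 20, 22, 23, 24, 25, 28}.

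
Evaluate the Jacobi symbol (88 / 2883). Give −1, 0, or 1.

1

Pull out 2^3: since 2883 ≡ 3 (mod 8), (2/2883) = -1, so (2/2883)^3 = -1.
Reciprocity: 11 ≡ 3 and 2883 ≡ 3 (mod 4), so (11/2883) = −(2883/11).
Reduce top mod 11: now compute (1/11).
Reached (1/11) = 1. Collecting the sign flips along the way, the symbol is +1.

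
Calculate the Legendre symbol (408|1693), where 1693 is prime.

Pull out 2^3: since 1693 ≡ 5 (mod 8), (2/1693) = -1, so (2/1693)^3 = -1.
Reciprocity: 51 ≡ 3 and 1693 ≡ 1 (mod 4), so (51/1693) = +(1693/51).
Reduce top mod 51: now compute (10/51).
Pull out 2: since 51 ≡ 3 (mod 8), (2/51) = -1.
Reciprocity: 5 ≡ 1 and 51 ≡ 3 (mod 4), so (5/51) = +(51/5).
Reduce top mod 5: now compute (1/5).
Reached (1/5) = 1. Collecting the sign flips along the way, the symbol is +1.

1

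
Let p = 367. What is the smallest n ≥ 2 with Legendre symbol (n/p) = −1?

3

(2/367) = +1, so 2 is a residue.
(3/367) = −1, so 3 is the smallest positive non-residue mod 367.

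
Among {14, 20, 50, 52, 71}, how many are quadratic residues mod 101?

4

(14/101) = +1 → QR.
(20/101) = +1 → QR.
(50/101) = -1 → non-residue.
(52/101) = +1 → QR.
(71/101) = +1 → QR.
Total quadratic residues among the 5: 4.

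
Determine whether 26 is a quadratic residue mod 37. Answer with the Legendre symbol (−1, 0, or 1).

Pull out 2: since 37 ≡ 5 (mod 8), (2/37) = -1.
Reciprocity: 13 ≡ 1 and 37 ≡ 1 (mod 4), so (13/37) = +(37/13).
Reduce top mod 13: now compute (11/13).
Reciprocity: 11 ≡ 3 and 13 ≡ 1 (mod 4), so (11/13) = +(13/11).
Reduce top mod 11: now compute (2/11).
Pull out 2: since 11 ≡ 3 (mod 8), (2/11) = -1.
Reached (1/11) = 1. Collecting the sign flips along the way, the symbol is +1.

1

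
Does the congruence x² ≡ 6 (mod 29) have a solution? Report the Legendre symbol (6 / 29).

1

Euler's criterion: (6/29) ≡ 6^14 (mod 29).
6^2 ≡ 7 (mod 29)
6^4 ≡ 20 (mod 29)
6^8 ≡ 23 (mod 29)
6^14 = 6^(8+4+2) ≡ 1 (mod 29).
Result is 1, so (6/29) = 1.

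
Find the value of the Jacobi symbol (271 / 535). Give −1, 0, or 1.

1

Reciprocity: 271 ≡ 3 and 535 ≡ 3 (mod 4), so (271/535) = −(535/271).
Reduce top mod 271: now compute (264/271).
Pull out 2^3: since 271 ≡ 7 (mod 8), (2/271) = +1, so (2/271)^3 = +1.
Reciprocity: 33 ≡ 1 and 271 ≡ 3 (mod 4), so (33/271) = +(271/33).
Reduce top mod 33: now compute (7/33).
Reciprocity: 7 ≡ 3 and 33 ≡ 1 (mod 4), so (7/33) = +(33/7).
Reduce top mod 7: now compute (5/7).
Reciprocity: 5 ≡ 1 and 7 ≡ 3 (mod 4), so (5/7) = +(7/5).
Reduce top mod 5: now compute (2/5).
Pull out 2: since 5 ≡ 5 (mod 8), (2/5) = -1.
Reached (1/5) = 1. Collecting the sign flips along the way, the symbol is +1.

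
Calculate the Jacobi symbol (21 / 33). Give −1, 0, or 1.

Reciprocity: 21 ≡ 1 and 33 ≡ 1 (mod 4), so (21/33) = +(33/21).
Reduce top mod 21: now compute (12/21).
Pull out 2^2: since 21 ≡ 5 (mod 8), (2/21) = -1, so (2/21)^2 = +1.
Reciprocity: 3 ≡ 3 and 21 ≡ 1 (mod 4), so (3/21) = +(21/3).
Reduce top mod 3: now compute (0/3).
Top reduces to 0: gcd > 1, so the symbol is 0.

0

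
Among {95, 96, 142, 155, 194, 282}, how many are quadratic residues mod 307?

(95/307) = -1 → non-residue.
(96/307) = +1 → QR.
(142/307) = -1 → non-residue.
(155/307) = +1 → QR.
(194/307) = -1 → non-residue.
(282/307) = -1 → non-residue.
Total quadratic residues among the 6: 2.

2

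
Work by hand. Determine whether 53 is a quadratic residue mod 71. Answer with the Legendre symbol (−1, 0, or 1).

-1

Euler's criterion: (53/71) ≡ 53^35 (mod 71).
53^2 ≡ 40 (mod 71)
53^4 ≡ 38 (mod 71)
53^8 ≡ 24 (mod 71)
53^16 ≡ 8 (mod 71)
53^32 ≡ 64 (mod 71)
53^35 = 53^(32+2+1) ≡ 70 (mod 71).
Result is 70 ≡ −1, so (53/71) = −1.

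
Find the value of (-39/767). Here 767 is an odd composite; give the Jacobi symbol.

First reduce: -39 ≡ 728 (mod 767).
Pull out 2^3: since 767 ≡ 7 (mod 8), (2/767) = +1, so (2/767)^3 = +1.
Reciprocity: 91 ≡ 3 and 767 ≡ 3 (mod 4), so (91/767) = −(767/91).
Reduce top mod 91: now compute (39/91).
Reciprocity: 39 ≡ 3 and 91 ≡ 3 (mod 4), so (39/91) = −(91/39).
Reduce top mod 39: now compute (13/39).
Reciprocity: 13 ≡ 1 and 39 ≡ 3 (mod 4), so (13/39) = +(39/13).
Reduce top mod 13: now compute (0/13).
Top reduces to 0: gcd > 1, so the symbol is 0.

0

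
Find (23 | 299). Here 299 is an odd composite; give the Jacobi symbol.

0

Reciprocity: 23 ≡ 3 and 299 ≡ 3 (mod 4), so (23/299) = −(299/23).
Reduce top mod 23: now compute (0/23).
Top reduces to 0: gcd > 1, so the symbol is 0.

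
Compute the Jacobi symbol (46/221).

1

Pull out 2: since 221 ≡ 5 (mod 8), (2/221) = -1.
Reciprocity: 23 ≡ 3 and 221 ≡ 1 (mod 4), so (23/221) = +(221/23).
Reduce top mod 23: now compute (14/23).
Pull out 2: since 23 ≡ 7 (mod 8), (2/23) = +1.
Reciprocity: 7 ≡ 3 and 23 ≡ 3 (mod 4), so (7/23) = −(23/7).
Reduce top mod 7: now compute (2/7).
Pull out 2: since 7 ≡ 7 (mod 8), (2/7) = +1.
Reached (1/7) = 1. Collecting the sign flips along the way, the symbol is +1.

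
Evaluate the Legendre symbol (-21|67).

First reduce: -21 ≡ 46 (mod 67).
Pull out 2: since 67 ≡ 3 (mod 8), (2/67) = -1.
Reciprocity: 23 ≡ 3 and 67 ≡ 3 (mod 4), so (23/67) = −(67/23).
Reduce top mod 23: now compute (21/23).
Reciprocity: 21 ≡ 1 and 23 ≡ 3 (mod 4), so (21/23) = +(23/21).
Reduce top mod 21: now compute (2/21).
Pull out 2: since 21 ≡ 5 (mod 8), (2/21) = -1.
Reached (1/21) = 1. Collecting the sign flips along the way, the symbol is -1.

-1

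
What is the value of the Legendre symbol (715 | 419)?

-1

First reduce: 715 ≡ 296 (mod 419).
Pull out 2^3: since 419 ≡ 3 (mod 8), (2/419) = -1, so (2/419)^3 = -1.
Reciprocity: 37 ≡ 1 and 419 ≡ 3 (mod 4), so (37/419) = +(419/37).
Reduce top mod 37: now compute (12/37).
Pull out 2^2: since 37 ≡ 5 (mod 8), (2/37) = -1, so (2/37)^2 = +1.
Reciprocity: 3 ≡ 3 and 37 ≡ 1 (mod 4), so (3/37) = +(37/3).
Reduce top mod 3: now compute (1/3).
Reached (1/3) = 1. Collecting the sign flips along the way, the symbol is -1.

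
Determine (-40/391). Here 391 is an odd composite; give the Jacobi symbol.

-1

First reduce: -40 ≡ 351 (mod 391).
Reciprocity: 351 ≡ 3 and 391 ≡ 3 (mod 4), so (351/391) = −(391/351).
Reduce top mod 351: now compute (40/351).
Pull out 2^3: since 351 ≡ 7 (mod 8), (2/351) = +1, so (2/351)^3 = +1.
Reciprocity: 5 ≡ 1 and 351 ≡ 3 (mod 4), so (5/351) = +(351/5).
Reduce top mod 5: now compute (1/5).
Reached (1/5) = 1. Collecting the sign flips along the way, the symbol is -1.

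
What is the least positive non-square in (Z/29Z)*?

(2/29) = −1, so 2 is the smallest positive non-residue mod 29.

2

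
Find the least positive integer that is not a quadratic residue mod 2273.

3

(2/2273) = +1, so 2 is a residue.
(3/2273) = −1, so 3 is the smallest positive non-residue mod 2273.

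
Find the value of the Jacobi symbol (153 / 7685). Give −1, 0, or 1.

1

Reciprocity: 153 ≡ 1 and 7685 ≡ 1 (mod 4), so (153/7685) = +(7685/153).
Reduce top mod 153: now compute (35/153).
Reciprocity: 35 ≡ 3 and 153 ≡ 1 (mod 4), so (35/153) = +(153/35).
Reduce top mod 35: now compute (13/35).
Reciprocity: 13 ≡ 1 and 35 ≡ 3 (mod 4), so (13/35) = +(35/13).
Reduce top mod 13: now compute (9/13).
Reciprocity: 9 ≡ 1 and 13 ≡ 1 (mod 4), so (9/13) = +(13/9).
Reduce top mod 9: now compute (4/9).
Pull out 2^2: since 9 ≡ 1 (mod 8), (2/9) = +1, so (2/9)^2 = +1.
Reached (1/9) = 1. Collecting the sign flips along the way, the symbol is +1.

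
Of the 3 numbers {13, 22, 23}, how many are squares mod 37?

0

(13/37) = -1 → non-residue.
(22/37) = -1 → non-residue.
(23/37) = -1 → non-residue.
Total quadratic residues among the 3: 0.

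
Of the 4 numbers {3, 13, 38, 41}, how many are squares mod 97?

(3/97) = +1 → QR.
(13/97) = -1 → non-residue.
(38/97) = -1 → non-residue.
(41/97) = -1 → non-residue.
Total quadratic residues among the 4: 1.

1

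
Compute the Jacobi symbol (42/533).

1

Pull out 2: since 533 ≡ 5 (mod 8), (2/533) = -1.
Reciprocity: 21 ≡ 1 and 533 ≡ 1 (mod 4), so (21/533) = +(533/21).
Reduce top mod 21: now compute (8/21).
Pull out 2^3: since 21 ≡ 5 (mod 8), (2/21) = -1, so (2/21)^3 = -1.
Reached (1/21) = 1. Collecting the sign flips along the way, the symbol is +1.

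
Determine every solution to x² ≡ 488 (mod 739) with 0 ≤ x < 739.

80, 659

Since 739 ≡ 3 (mod 4), a square root of 488 is 488^((739+1)/4) = 488^185 mod 739.
Repeated squaring: 488^2≡186, 488^4≡602, 488^8≡294, 488^16≡712, 488^32≡729, 488^64≡100, 488^128≡393 (mod 739).
488^185 = 488^(128+32+16+8+1) ≡ 80 (mod 739).
Check: 80² = 6400 ≡ 488 (mod 739). The two roots are 80 and 659.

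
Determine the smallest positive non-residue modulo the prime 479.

13

(2/479) = +1, so 2 is a residue.
(3/479) = +1, so 3 is a residue.
(4/479) = +1, so 4 is a residue.
(5/479) = +1, so 5 is a residue.
(6/479) = +1, so 6 is a residue.
(7/479) = +1, so 7 is a residue.
(8/479) = +1, so 8 is a residue.
(9/479) = +1, so 9 is a residue.
(10/479) = +1, so 10 is a residue.
(11/479) = +1, so 11 is a residue.
(12/479) = +1, so 12 is a residue.
(13/479) = −1, so 13 is the smallest positive non-residue mod 479.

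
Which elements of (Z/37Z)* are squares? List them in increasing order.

Square k = 1,…,18 (k and 37−k give the same square):
1²=1, 2²=4, 3²=9, 4²=16, 5²=25, 6²=36, 7²≡12, 8²≡27, 9²≡7, 10²≡26, 11²≡10, 12²≡33, 13²≡21, 14²≡11, 15²≡3, 16²≡34, 17²≡30, 18²≡28 (mod 37).
So the quadratic residues mod 37 are {1, 3, 4, 7, 9, 10, 11, 12, 16, 21, 25, 26, 27, 28, 30, 33, 34, 36}.

1, 3, 4, 7, 9, 10, 11, 12, 16, 21, 25, 26, 27, 28, 30, 33, 34, 36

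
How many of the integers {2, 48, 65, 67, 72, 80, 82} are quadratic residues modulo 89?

4

(2/89) = +1 → QR.
(48/89) = -1 → non-residue.
(65/89) = -1 → non-residue.
(67/89) = +1 → QR.
(72/89) = +1 → QR.
(80/89) = +1 → QR.
(82/89) = -1 → non-residue.
Total quadratic residues among the 7: 4.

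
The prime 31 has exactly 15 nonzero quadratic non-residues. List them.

Square k = 1,…,15 (k and 31−k give the same square):
1²=1, 2²=4, 3²=9, 4²=16, 5²=25, 6²≡5, 7²≡18, 8²≡2, 9²≡19, 10²≡7, 11²≡28, 12²≡20, 13²≡14, 14²≡10, 15²≡8 (mod 31).
The residues are {1, 2, 4, 5, 7, 8, 9, 10, 14, 16, 18, 19, 20, 25, 28}; the non-residues are the remaining 15 nonzero classes.

3, 6, 11, 12, 13, 15, 17, 21, 22, 23, 24, 26, 27, 29, 30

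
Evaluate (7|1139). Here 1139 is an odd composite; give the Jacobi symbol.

1

Reciprocity: 7 ≡ 3 and 1139 ≡ 3 (mod 4), so (7/1139) = −(1139/7).
Reduce top mod 7: now compute (5/7).
Reciprocity: 5 ≡ 1 and 7 ≡ 3 (mod 4), so (5/7) = +(7/5).
Reduce top mod 5: now compute (2/5).
Pull out 2: since 5 ≡ 5 (mod 8), (2/5) = -1.
Reached (1/5) = 1. Collecting the sign flips along the way, the symbol is +1.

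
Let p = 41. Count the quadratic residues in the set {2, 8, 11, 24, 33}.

(2/41) = +1 → QR.
(8/41) = +1 → QR.
(11/41) = -1 → non-residue.
(24/41) = -1 → non-residue.
(33/41) = +1 → QR.
Total quadratic residues among the 5: 3.

3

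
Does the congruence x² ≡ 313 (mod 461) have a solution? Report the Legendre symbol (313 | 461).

-1

Reciprocity: 313 ≡ 1 and 461 ≡ 1 (mod 4), so (313/461) = +(461/313).
Reduce top mod 313: now compute (148/313).
Pull out 2^2: since 313 ≡ 1 (mod 8), (2/313) = +1, so (2/313)^2 = +1.
Reciprocity: 37 ≡ 1 and 313 ≡ 1 (mod 4), so (37/313) = +(313/37).
Reduce top mod 37: now compute (17/37).
Reciprocity: 17 ≡ 1 and 37 ≡ 1 (mod 4), so (17/37) = +(37/17).
Reduce top mod 17: now compute (3/17).
Reciprocity: 3 ≡ 3 and 17 ≡ 1 (mod 4), so (3/17) = +(17/3).
Reduce top mod 3: now compute (2/3).
Pull out 2: since 3 ≡ 3 (mod 8), (2/3) = -1.
Reached (1/3) = 1. Collecting the sign flips along the way, the symbol is -1.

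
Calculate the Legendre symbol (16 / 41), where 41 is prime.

1

Euler's criterion: (16/41) ≡ 16^20 (mod 41).
16^2 ≡ 10 (mod 41)
16^4 ≡ 18 (mod 41)
16^8 ≡ 37 (mod 41)
16^16 ≡ 16 (mod 41)
16^20 = 16^(16+4) ≡ 1 (mod 41).
Result is 1, so (16/41) = 1.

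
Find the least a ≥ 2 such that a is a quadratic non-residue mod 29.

2

(2/29) = −1, so 2 is the smallest positive non-residue mod 29.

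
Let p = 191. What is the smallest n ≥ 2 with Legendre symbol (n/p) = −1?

(2/191) = +1, so 2 is a residue.
(3/191) = +1, so 3 is a residue.
(4/191) = +1, so 4 is a residue.
(5/191) = +1, so 5 is a residue.
(6/191) = +1, so 6 is a residue.
(7/191) = −1, so 7 is the smallest positive non-residue mod 191.

7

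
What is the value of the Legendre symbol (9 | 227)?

1

Reciprocity: 9 ≡ 1 and 227 ≡ 3 (mod 4), so (9/227) = +(227/9).
Reduce top mod 9: now compute (2/9).
Pull out 2: since 9 ≡ 1 (mod 8), (2/9) = +1.
Reached (1/9) = 1. Collecting the sign flips along the way, the symbol is +1.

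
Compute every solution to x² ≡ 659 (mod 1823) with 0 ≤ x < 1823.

303, 1520

Since 1823 ≡ 3 (mod 4), a square root of 659 is 659^((1823+1)/4) = 659^456 mod 1823.
Repeated squaring: 659^2≡407, 659^4≡1579, 659^8≡1200, 659^16≡1653, 659^32≡1555, 659^64≡727, 659^128≡1682, 659^256≡1651 (mod 1823).
659^456 = 659^(256+128+64+8) ≡ 303 (mod 1823).
Check: 303² = 91809 ≡ 659 (mod 1823). The two roots are 303 and 1520.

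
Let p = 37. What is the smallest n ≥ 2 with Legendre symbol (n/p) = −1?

(2/37) = −1, so 2 is the smallest positive non-residue mod 37.

2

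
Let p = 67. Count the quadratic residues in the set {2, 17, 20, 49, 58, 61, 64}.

(2/67) = -1 → non-residue.
(17/67) = +1 → QR.
(20/67) = -1 → non-residue.
(49/67) = +1 → QR.
(58/67) = -1 → non-residue.
(61/67) = -1 → non-residue.
(64/67) = +1 → QR.
Total quadratic residues among the 7: 3.

3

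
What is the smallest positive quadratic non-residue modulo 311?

11

(2/311) = +1, so 2 is a residue.
(3/311) = +1, so 3 is a residue.
(4/311) = +1, so 4 is a residue.
(5/311) = +1, so 5 is a residue.
(6/311) = +1, so 6 is a residue.
(7/311) = +1, so 7 is a residue.
(8/311) = +1, so 8 is a residue.
(9/311) = +1, so 9 is a residue.
(10/311) = +1, so 10 is a residue.
(11/311) = −1, so 11 is the smallest positive non-residue mod 311.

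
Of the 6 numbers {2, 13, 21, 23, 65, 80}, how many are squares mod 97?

(2/97) = +1 → QR.
(13/97) = -1 → non-residue.
(21/97) = -1 → non-residue.
(23/97) = -1 → non-residue.
(65/97) = +1 → QR.
(80/97) = -1 → non-residue.
Total quadratic residues among the 6: 2.

2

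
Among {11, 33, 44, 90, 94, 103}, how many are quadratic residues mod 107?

4

(11/107) = +1 → QR.
(33/107) = +1 → QR.
(44/107) = +1 → QR.
(90/107) = +1 → QR.
(94/107) = -1 → non-residue.
(103/107) = -1 → non-residue.
Total quadratic residues among the 6: 4.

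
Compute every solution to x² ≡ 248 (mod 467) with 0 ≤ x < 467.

Since 467 ≡ 3 (mod 4), a square root of 248 is 248^((467+1)/4) = 248^117 mod 467.
Repeated squaring: 248^2≡327, 248^4≡453, 248^8≡196, 248^16≡122, 248^32≡407, 248^64≡331 (mod 467).
248^117 = 248^(64+32+16+4+1) ≡ 421 (mod 467).
Check: 421² = 177241 ≡ 248 (mod 467). The two roots are 46 and 421.

46, 421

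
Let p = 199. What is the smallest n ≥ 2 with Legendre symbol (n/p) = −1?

3

(2/199) = +1, so 2 is a residue.
(3/199) = −1, so 3 is the smallest positive non-residue mod 199.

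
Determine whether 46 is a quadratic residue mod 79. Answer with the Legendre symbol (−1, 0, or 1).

1

Pull out 2: since 79 ≡ 7 (mod 8), (2/79) = +1.
Reciprocity: 23 ≡ 3 and 79 ≡ 3 (mod 4), so (23/79) = −(79/23).
Reduce top mod 23: now compute (10/23).
Pull out 2: since 23 ≡ 7 (mod 8), (2/23) = +1.
Reciprocity: 5 ≡ 1 and 23 ≡ 3 (mod 4), so (5/23) = +(23/5).
Reduce top mod 5: now compute (3/5).
Reciprocity: 3 ≡ 3 and 5 ≡ 1 (mod 4), so (3/5) = +(5/3).
Reduce top mod 3: now compute (2/3).
Pull out 2: since 3 ≡ 3 (mod 8), (2/3) = -1.
Reached (1/3) = 1. Collecting the sign flips along the way, the symbol is +1.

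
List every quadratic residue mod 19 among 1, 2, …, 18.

1,4,5,6,7,9,11,16,17

Square k = 1,…,9 (k and 19−k give the same square):
1²=1, 2²=4, 3²=9, 4²=16, 5²≡6, 6²≡17, 7²≡11, 8²≡7, 9²≡5 (mod 19).
So the quadratic residues mod 19 are {1, 4, 5, 6, 7, 9, 11, 16, 17}.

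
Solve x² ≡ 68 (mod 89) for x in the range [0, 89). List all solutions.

35, 54

89 ≡ 1 (mod 4), so we find a root by search.
Trying successive values, 35² = 1225 ≡ 68 (mod 89). The other root is 89 − 35 = 54.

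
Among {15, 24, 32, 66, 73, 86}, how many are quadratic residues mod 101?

(15/101) = -1 → non-residue.
(24/101) = +1 → QR.
(32/101) = -1 → non-residue.
(66/101) = -1 → non-residue.
(73/101) = -1 → non-residue.
(86/101) = -1 → non-residue.
Total quadratic residues among the 6: 1.

1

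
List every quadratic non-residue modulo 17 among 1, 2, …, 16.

3, 5, 6, 7, 10, 11, 12, 14

Square k = 1,…,8 (k and 17−k give the same square):
1²=1, 2²=4, 3²=9, 4²=16, 5²≡8, 6²≡2, 7²≡15, 8²≡13 (mod 17).
The residues are {1, 2, 4, 8, 9, 13, 15, 16}; the non-residues are the remaining 8 nonzero classes.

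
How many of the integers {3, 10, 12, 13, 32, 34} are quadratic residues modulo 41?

2

(3/41) = -1 → non-residue.
(10/41) = +1 → QR.
(12/41) = -1 → non-residue.
(13/41) = -1 → non-residue.
(32/41) = +1 → QR.
(34/41) = -1 → non-residue.
Total quadratic residues among the 6: 2.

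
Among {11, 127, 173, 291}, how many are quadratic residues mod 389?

(11/389) = +1 → QR.
(127/389) = +1 → QR.
(173/389) = +1 → QR.
(291/389) = -1 → non-residue.
Total quadratic residues among the 4: 3.

3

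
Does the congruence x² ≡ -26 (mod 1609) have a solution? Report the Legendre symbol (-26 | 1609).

1

First reduce: -26 ≡ 1583 (mod 1609).
Reciprocity: 1583 ≡ 3 and 1609 ≡ 1 (mod 4), so (1583/1609) = +(1609/1583).
Reduce top mod 1583: now compute (26/1583).
Pull out 2: since 1583 ≡ 7 (mod 8), (2/1583) = +1.
Reciprocity: 13 ≡ 1 and 1583 ≡ 3 (mod 4), so (13/1583) = +(1583/13).
Reduce top mod 13: now compute (10/13).
Pull out 2: since 13 ≡ 5 (mod 8), (2/13) = -1.
Reciprocity: 5 ≡ 1 and 13 ≡ 1 (mod 4), so (5/13) = +(13/5).
Reduce top mod 5: now compute (3/5).
Reciprocity: 3 ≡ 3 and 5 ≡ 1 (mod 4), so (3/5) = +(5/3).
Reduce top mod 3: now compute (2/3).
Pull out 2: since 3 ≡ 3 (mod 8), (2/3) = -1.
Reached (1/3) = 1. Collecting the sign flips along the way, the symbol is +1.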